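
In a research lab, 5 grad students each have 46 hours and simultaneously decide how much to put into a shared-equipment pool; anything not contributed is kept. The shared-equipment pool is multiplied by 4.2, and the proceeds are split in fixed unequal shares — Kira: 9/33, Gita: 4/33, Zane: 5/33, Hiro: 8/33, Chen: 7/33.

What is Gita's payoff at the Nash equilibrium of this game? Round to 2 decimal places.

92.84 hours

A player with share s gets back 4.2·s per unit contributed, so full contribution is dominant for anyone with s > 1/4.2 = 0.2381 and zero contribution is dominant for anyone below.
The shares above 0.2381 belong to Kira and Hiro, contributing 46 each; the remaining 3 contribute 0. Total contributed: 92.
Gita keeps 46 and receives 4.2 × 92 × 4/33 = 46.84 from the shared-equipment pool, for a payoff of 92.84.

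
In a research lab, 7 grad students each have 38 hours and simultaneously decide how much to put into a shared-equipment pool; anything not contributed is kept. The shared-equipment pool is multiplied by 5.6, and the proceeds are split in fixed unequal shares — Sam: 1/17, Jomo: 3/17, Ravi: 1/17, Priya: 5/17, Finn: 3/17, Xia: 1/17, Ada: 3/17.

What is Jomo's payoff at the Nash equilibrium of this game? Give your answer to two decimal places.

75.55 hours

Player j's private return per contributed unit is 5.6 × (j's share). Contributing is weakly dominant for j when that share is at least 1/5.6 = 0.1786, and contributing 0 is dominant otherwise.
The only share above 0.1786 is Priya's 5/17, contributing 38; the remaining 6 contribute 0. Total contributed: 38.
Jomo keeps 38 and receives 5.6 × 38 × 3/17 = 37.55 from the shared-equipment pool, for a payoff of 75.55.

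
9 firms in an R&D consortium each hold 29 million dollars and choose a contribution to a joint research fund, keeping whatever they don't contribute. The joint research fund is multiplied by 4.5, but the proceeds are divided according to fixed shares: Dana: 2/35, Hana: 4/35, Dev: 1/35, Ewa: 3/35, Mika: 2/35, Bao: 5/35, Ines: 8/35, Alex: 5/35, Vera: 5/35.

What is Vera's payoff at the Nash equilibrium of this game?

47.64 million dollars

A player with share s gets back 4.5·s per unit contributed, so full contribution is dominant for anyone with s > 1/4.5 = 0.2222 and zero contribution is dominant for anyone below.
The only share above 0.2222 is Ines's 8/35, contributing 29; the remaining 8 contribute 0. Total contributed: 29.
Vera keeps 29 and receives 4.5 × 29 × 5/35 = 18.64 from the joint research fund, for a payoff of 47.64.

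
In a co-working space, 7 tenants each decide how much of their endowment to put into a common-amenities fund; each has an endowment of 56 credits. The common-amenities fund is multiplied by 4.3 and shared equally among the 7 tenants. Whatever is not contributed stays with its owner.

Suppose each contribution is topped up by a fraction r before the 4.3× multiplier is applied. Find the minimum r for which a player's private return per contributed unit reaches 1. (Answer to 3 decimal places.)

0.628

With matching at rate r, one contributed unit becomes (1 + r) in the common-amenities fund and returns 4.3 × (1 + r) / 7 to the contributor.
Setting this equal to 1: 1 + r = 7/4.3 = 1.6279.
So the minimum matching rate is r = 1.6279 − 1 = 0.628.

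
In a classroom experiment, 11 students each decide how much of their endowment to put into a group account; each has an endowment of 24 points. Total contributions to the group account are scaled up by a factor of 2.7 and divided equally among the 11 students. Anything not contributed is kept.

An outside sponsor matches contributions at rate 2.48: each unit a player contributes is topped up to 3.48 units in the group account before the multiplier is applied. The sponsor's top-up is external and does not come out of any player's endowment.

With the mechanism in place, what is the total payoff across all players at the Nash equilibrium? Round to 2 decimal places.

264.00 points

The effective private return is 2.7 × 3.48 / 11 = 0.8542, which is still under 1, so the mechanism doesn't change anyone's dominant strategy: zero contribution.
At the Nash equilibrium no one contributes; group total payoff = 11 × 24 = 264.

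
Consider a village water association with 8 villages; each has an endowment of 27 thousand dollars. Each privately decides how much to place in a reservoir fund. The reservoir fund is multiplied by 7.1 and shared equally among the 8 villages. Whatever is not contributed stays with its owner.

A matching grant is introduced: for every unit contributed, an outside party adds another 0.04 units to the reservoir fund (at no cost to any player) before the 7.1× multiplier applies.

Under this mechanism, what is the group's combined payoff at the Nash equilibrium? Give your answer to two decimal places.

216.00 thousand dollars

The effective private return is 7.1 × 1.04 / 8 = 0.9230, which is still under 1, so the mechanism doesn't change anyone's dominant strategy: zero contribution.
Everyone keeps their endowment and the group total is 8 × 27 = 216.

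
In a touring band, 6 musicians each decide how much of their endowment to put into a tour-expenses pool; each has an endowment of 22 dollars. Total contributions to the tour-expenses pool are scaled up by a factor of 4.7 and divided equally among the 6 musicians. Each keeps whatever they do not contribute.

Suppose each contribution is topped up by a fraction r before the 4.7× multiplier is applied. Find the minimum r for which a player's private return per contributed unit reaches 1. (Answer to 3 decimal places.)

With matching at rate r, one contributed unit becomes (1 + r) in the tour-expenses pool and returns 4.7 × (1 + r) / 6 to the contributor.
Setting this equal to 1: 1 + r = 6/4.7 = 1.2766.
So the minimum matching rate is r = 1.2766 − 1 = 0.277.

0.277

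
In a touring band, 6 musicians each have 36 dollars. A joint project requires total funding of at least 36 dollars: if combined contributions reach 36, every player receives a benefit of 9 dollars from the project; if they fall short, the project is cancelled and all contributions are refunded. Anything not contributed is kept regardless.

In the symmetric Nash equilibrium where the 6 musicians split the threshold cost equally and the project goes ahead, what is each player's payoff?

39 dollars

Equal share of the threshold: 36/6 = 6.
At this profile no one gains by cutting their contribution: any cut drops the total below 36, the project is cancelled, contributions are refunded, and the deviator ends with 36, which is less than 36 − 6 + 9 = 39. Contributing more than 6 just wastes the excess. So contributing exactly 6 is a best response.
Each player's payoff: 36 − 6 + 9 = 39.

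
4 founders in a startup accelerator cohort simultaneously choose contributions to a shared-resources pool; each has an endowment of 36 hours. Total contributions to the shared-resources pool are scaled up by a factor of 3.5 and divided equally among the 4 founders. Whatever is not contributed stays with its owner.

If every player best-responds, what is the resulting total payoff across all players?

144.00 hours

Each contributed unit returns 3.5/4 = 0.8750 to its contributor — below 1 — so contributing 0 is dominant for every player. At the Nash equilibrium everyone keeps their 36, and the group total is 4 × 36 = 144.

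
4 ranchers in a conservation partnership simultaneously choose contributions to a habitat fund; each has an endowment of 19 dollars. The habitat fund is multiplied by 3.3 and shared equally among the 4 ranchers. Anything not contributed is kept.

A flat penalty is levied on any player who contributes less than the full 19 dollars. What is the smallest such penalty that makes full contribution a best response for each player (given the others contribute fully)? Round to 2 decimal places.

Given the others contribute fully, the best deviation is to contribute 0 (any partial contribution still incurs the fine and gives up units whose private return 0.8250 is below 1).
Deviating from 19 to 0 saves 19 dollars but forfeits the deviator's share of the drop in the habitat fund: 3.3/4 × 19 = 15.67.
So the deviation gain is 19 − 15.67 = 3.33, and the fine must be at least 3.33 dollars to wipe it out.

3.33 dollars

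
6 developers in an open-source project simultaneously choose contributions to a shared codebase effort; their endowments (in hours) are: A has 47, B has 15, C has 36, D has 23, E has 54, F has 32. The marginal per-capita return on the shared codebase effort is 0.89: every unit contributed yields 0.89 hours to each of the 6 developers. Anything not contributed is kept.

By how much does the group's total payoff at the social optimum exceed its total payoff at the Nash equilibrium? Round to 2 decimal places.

The private return per contributed unit is 0.89 < 1 for everyone, so the Nash equilibrium is zero contribution and the group total is Σ E_j = 47 + 15 + 36 + 23 + 54 + 32 = 207.
Each contributed unit returns 5.340 to the group, so the social optimum is full contribution by everyone: group total = 5.340 × 207 = 1105.38.
Efficiency loss = (5.340 − 1) × 207 = 898.38.

898.38 hours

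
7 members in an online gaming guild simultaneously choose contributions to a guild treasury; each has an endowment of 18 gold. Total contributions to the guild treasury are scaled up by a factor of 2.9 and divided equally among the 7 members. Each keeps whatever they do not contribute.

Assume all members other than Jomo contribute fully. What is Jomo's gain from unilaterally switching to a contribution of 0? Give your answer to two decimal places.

10.54 gold

Switching from a contribution of 18 to 0 lets Jomo keep an extra 18 gold, but lowers the guild treasury by 18, which costs Jomo their own share of that drop: 2.9/7 × 18 = 7.46.
Net gain = 18 − 7.46 = 10.54. The private return per contributed unit (0.4143) is below 1, so free-riding is indeed the best response regardless of what the others do.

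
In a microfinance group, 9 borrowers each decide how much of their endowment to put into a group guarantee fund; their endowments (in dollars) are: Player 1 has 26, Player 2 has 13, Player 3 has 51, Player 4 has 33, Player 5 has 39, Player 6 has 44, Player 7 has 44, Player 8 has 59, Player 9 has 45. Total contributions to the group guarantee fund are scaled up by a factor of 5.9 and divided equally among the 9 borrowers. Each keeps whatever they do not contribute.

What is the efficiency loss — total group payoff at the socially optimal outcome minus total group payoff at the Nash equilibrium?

The private return per contributed unit is 5.9/9 = 0.6556 < 1 for every player regardless of endowment, so the Nash equilibrium is zero contribution and the group total is Σ E_j = 26 + 13 + 51 + 33 + 39 + 44 + 44 + 59 + 45 = 354.
Each contributed unit returns 5.900 to the group, so the social optimum is full contribution by everyone: group total = 5.900 × 354 = 2088.60.
Efficiency loss = (5.900 − 1) × 354 = 1734.60.

1734.60 dollars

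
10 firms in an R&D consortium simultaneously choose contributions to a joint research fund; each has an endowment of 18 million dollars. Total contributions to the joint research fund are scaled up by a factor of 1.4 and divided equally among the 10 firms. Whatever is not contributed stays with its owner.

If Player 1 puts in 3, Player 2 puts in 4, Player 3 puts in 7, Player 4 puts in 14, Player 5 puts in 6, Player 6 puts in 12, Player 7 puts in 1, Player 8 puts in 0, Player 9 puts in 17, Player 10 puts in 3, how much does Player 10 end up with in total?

24.38 million dollars

Total contributed: 3 + 4 + 7 + 14 + 6 + 12 + 1 + 0 + 17 + 3 = 67.
Each receives 1.4 × 67 / 10 = 9.38 from the joint research fund.
Player 10 keeps 18 − 3 = 15, so Player 10's payoff is 15 + 9.38 = 24.38.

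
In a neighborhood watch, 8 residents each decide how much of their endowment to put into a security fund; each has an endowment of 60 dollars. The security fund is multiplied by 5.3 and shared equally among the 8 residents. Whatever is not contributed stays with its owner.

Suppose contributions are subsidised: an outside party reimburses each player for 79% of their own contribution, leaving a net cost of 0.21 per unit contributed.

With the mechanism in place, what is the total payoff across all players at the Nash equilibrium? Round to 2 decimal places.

2923.20 dollars

With the mechanism, a contributed unit returns (5.3/8) / 0.21 = 3.1548 per unit of net cost to the contributor — now above 1 — so contributing fully is weakly dominant for every player.
So the Nash equilibrium is full contribution by all 8; the group earns 8 × (60 × 0.79 + 5.3 × 60) = 2923.20.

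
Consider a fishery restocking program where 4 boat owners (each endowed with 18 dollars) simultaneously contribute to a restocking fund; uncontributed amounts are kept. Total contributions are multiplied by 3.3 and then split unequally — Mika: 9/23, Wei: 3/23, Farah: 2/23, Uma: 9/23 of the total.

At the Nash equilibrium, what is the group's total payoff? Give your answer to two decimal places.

154.80 dollars

Player j's private return per contributed unit is 3.3 × (j's share). Contributing is weakly dominant for j when that share is at least 1/3.3 = 0.3030, and contributing 0 is dominant otherwise.
Mika and Uma clear that bar, contributing 18 each; the remaining 2 contribute 0. Total contributed: 36.
The restocking fund pays out 3.3 × 36 = 118.80 in total (split across the unequal shares, but the aggregate is all that matters for the group sum).
The 2 free-riders keep 18 each, adding 36. Group total = 36 + 118.80 = 154.80.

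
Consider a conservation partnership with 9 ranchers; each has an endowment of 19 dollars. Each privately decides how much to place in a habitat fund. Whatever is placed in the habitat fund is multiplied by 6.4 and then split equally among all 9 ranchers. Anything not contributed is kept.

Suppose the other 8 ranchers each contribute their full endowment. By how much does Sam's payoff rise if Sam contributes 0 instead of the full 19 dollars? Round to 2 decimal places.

5.49 dollars

Switching from a contribution of 19 to 0 lets Sam keep an extra 19 dollars, but lowers the habitat fund by 19, which costs Sam their own share of that drop: 6.4/9 × 19 = 13.51.
Net gain = 19 − 13.51 = 5.49. The private return per contributed unit (0.7111) is below 1, so free-riding is indeed the best response regardless of what the others do.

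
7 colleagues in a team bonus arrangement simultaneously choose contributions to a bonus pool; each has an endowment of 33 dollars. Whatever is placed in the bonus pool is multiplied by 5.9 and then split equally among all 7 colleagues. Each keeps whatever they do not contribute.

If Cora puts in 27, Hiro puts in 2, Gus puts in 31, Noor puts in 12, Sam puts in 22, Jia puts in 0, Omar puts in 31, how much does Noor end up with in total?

Total contributed: 27 + 2 + 31 + 12 + 22 + 0 + 31 = 125.
Each receives 5.9 × 125 / 7 = 105.36 from the bonus pool.
Noor keeps 33 − 12 = 21, so Noor's payoff is 21 + 105.36 = 126.36.

126.36 dollars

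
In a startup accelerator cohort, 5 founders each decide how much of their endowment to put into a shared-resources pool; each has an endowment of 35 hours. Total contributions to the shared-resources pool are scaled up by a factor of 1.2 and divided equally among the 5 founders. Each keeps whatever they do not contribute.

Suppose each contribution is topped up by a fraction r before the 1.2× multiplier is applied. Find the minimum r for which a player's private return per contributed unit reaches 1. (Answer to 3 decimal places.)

With matching at rate r, one contributed unit becomes (1 + r) in the shared-resources pool and returns 1.2 × (1 + r) / 5 to the contributor.
Setting this equal to 1: 1 + r = 5/1.2 = 4.1667.
So the minimum matching rate is r = 4.1667 − 1 = 3.167.

3.167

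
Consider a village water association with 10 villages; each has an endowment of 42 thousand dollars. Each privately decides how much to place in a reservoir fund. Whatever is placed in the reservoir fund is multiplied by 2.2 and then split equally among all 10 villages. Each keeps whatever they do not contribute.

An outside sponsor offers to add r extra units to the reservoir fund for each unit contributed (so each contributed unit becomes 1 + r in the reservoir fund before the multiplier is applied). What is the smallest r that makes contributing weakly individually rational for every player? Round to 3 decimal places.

With matching at rate r, one contributed unit becomes (1 + r) in the reservoir fund and returns 2.2 × (1 + r) / 10 to the contributor.
Setting this equal to 1: 1 + r = 10/2.2 = 4.5455.
So the minimum matching rate is r = 4.5455 − 1 = 3.545.

3.545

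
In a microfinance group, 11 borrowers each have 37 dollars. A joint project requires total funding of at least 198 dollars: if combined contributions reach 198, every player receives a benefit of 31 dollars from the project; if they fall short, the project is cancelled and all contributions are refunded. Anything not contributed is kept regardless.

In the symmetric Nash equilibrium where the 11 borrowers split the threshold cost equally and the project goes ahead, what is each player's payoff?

Equal share of the threshold: 198/11 = 18.
At this profile no one gains by cutting their contribution: any cut drops the total below 198, the project is cancelled, contributions are refunded, and the deviator ends with 37, which is less than 37 − 18 + 31 = 50. Contributing more than 18 just wastes the excess. So contributing exactly 18 is a best response.
Each player's payoff: 37 − 18 + 31 = 50.

50 dollars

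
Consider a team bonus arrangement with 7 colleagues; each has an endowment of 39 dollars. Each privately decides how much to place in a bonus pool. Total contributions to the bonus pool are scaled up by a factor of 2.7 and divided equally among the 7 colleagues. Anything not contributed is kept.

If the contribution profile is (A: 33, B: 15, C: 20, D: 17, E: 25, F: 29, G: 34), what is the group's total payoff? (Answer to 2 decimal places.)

Total contributed: 33 + 15 + 20 + 17 + 25 + 29 + 34 = 173; total kept: 7 × 39 − 173 = 100.
The bonus pool pays out 2.7 × 173 = 467.10 in aggregate.
Group total = 100 + 467.10 = 567.10.

567.10 dollars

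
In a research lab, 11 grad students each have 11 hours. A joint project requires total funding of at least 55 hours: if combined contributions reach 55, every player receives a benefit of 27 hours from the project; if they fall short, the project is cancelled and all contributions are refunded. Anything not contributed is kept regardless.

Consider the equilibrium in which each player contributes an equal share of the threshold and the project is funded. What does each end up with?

Equal share of the threshold: 55/11 = 5.
At this profile no one gains by cutting their contribution: any cut drops the total below 55, the project is cancelled, contributions are refunded, and the deviator ends with 11, which is less than 11 − 5 + 27 = 33. Contributing more than 5 just wastes the excess. So contributing exactly 5 is a best response.
Each player's payoff: 11 − 5 + 27 = 33.

33 hours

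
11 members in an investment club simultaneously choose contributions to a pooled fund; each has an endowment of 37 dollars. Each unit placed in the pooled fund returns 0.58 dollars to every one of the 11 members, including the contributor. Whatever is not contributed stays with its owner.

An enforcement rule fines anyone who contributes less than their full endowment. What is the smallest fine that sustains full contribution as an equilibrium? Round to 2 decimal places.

15.54 dollars

Given the others contribute fully, the best deviation is to contribute 0 (any partial contribution still incurs the fine and gives up units whose private return 0.58 is below 1).
Deviating from 37 to 0 saves 37 dollars but forfeits the deviator's share of the drop in the pooled fund: 0.58 × 37 = 21.46.
So the deviation gain is 37 − 21.46 = 15.54, and the fine must be at least 15.54 dollars to wipe it out.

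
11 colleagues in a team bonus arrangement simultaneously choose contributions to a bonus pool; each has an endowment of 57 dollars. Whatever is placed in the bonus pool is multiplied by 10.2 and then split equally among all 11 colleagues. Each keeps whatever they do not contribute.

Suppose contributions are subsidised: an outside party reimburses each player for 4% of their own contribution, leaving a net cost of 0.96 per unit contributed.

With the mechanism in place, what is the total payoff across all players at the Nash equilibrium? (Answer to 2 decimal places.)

The effective private return is (10.2/11) / 0.96 = 0.9659, which is still under 1, so the mechanism doesn't change anyone's dominant strategy: zero contribution.
Everyone keeps their endowment and the group total is 11 × 57 = 627.

627.00 dollars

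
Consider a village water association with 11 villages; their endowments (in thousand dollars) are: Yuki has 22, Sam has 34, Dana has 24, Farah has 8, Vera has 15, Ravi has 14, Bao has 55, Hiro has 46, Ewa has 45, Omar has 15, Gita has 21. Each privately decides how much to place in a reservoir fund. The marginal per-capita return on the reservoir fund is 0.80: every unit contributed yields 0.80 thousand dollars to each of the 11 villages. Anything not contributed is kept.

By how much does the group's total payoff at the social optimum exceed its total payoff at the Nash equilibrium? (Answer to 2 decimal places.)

2332.20 thousand dollars

The private return per contributed unit is 0.80 < 1 for everyone, so the Nash equilibrium is zero contribution and the group total is Σ E_j = 22 + 34 + 24 + 8 + 15 + 14 + 55 + 46 + 45 + 15 + 21 = 299.
Each contributed unit returns 8.800 to the group, so the social optimum is full contribution by everyone: group total = 8.800 × 299 = 2631.20.
Efficiency loss = (8.800 − 1) × 299 = 2332.20.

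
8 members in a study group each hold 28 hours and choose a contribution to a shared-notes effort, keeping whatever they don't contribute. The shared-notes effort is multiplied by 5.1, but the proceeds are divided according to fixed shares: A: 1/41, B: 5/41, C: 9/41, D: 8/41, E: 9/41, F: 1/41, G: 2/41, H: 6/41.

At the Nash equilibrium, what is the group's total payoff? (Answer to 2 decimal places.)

For player j, contributing a unit is worthwhile iff 5.1 × (j's share) ≥ 1, i.e. iff j's share is at least 0.1961.
The shares above 0.1961 belong to C and E, contributing 28 each; the remaining 6 contribute 0. Total contributed: 56.
The shared-notes effort pays out 5.1 × 56 = 285.60 in total (split across the unequal shares, but the aggregate is all that matters for the group sum).
The 6 free-riders keep 28 each, adding 168. Group total = 168 + 285.60 = 453.60.

453.60 hours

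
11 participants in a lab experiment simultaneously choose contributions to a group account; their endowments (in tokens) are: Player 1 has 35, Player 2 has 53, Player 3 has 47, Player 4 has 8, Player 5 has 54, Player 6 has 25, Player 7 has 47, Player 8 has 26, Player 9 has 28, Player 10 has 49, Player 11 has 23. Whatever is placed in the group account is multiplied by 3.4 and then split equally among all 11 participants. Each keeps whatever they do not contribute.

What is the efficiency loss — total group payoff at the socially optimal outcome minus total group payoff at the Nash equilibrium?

948.00 tokens

The private return per contributed unit is 3.4/11 = 0.3091 < 1 for every player regardless of endowment, so the Nash equilibrium is zero contribution and the group total is Σ E_j = 35 + 53 + 47 + 8 + 54 + 25 + 47 + 26 + 28 + 49 + 23 = 395.
Each contributed unit returns 3.400 to the group, so the social optimum is full contribution by everyone: group total = 3.400 × 395 = 1343.00.
Efficiency loss = (3.400 − 1) × 395 = 948.00.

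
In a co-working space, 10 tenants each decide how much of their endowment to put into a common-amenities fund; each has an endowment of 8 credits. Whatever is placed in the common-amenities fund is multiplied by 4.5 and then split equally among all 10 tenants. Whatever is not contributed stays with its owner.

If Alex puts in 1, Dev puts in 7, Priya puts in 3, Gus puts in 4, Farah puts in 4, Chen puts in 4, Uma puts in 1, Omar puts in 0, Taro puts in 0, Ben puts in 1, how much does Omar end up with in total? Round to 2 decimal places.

19.25 credits

Total contributed: 1 + 7 + 3 + 4 + 4 + 4 + 1 + 0 + 0 + 1 = 25.
Each receives 4.5 × 25 / 10 = 11.25 from the common-amenities fund.
Omar keeps 8 − 0 = 8, so Omar's payoff is 8 + 11.25 = 19.25.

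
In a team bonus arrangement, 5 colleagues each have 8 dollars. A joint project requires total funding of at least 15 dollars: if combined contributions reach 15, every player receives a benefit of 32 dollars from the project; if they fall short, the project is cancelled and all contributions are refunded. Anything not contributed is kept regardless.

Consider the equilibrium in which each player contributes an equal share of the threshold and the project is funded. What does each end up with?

Equal share of the threshold: 15/5 = 3.
At this profile no one gains by cutting their contribution: any cut drops the total below 15, the project is cancelled, contributions are refunded, and the deviator ends with 8, which is less than 8 − 3 + 32 = 37. Contributing more than 3 just wastes the excess. So contributing exactly 3 is a best response.
Each player's payoff: 8 − 3 + 32 = 37.

37 dollars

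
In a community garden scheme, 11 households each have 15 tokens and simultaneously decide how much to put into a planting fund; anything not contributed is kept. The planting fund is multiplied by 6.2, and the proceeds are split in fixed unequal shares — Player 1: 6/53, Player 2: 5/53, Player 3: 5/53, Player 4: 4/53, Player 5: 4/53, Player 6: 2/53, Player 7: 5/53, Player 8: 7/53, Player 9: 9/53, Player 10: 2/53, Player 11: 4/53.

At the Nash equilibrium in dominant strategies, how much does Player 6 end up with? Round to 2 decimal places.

A player with share s gets back 6.2·s per unit contributed, so full contribution is dominant for anyone with s > 1/6.2 = 0.1613 and zero contribution is dominant for anyone below.
Only Player 9 (9/53) clears that bar, contributing 15; the remaining 10 contribute 0. Total contributed: 15.
Player 6 keeps 15 and receives 6.2 × 15 × 2/53 = 3.51 from the planting fund, for a payoff of 18.51.

18.51 tokens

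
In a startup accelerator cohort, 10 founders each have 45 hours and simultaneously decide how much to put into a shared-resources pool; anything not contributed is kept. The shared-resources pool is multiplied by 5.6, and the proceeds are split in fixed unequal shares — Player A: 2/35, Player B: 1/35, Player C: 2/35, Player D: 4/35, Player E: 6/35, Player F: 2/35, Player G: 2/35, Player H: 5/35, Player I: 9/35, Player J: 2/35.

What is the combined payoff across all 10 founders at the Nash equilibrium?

A player with share s gets back 5.6·s per unit contributed, so full contribution is dominant for anyone with s > 1/5.6 = 0.1786 and zero contribution is dominant for anyone below.
Player I alone (share 9/35) is above the threshold, contributing 45; the remaining 9 contribute 0. Total contributed: 45.
The shared-resources pool pays out 5.6 × 45 = 252.00 in total (split across the unequal shares, but the aggregate is all that matters for the group sum).
The 9 free-riders keep 45 each, adding 405. Group total = 405 + 252.00 = 657.00.

657.00 hours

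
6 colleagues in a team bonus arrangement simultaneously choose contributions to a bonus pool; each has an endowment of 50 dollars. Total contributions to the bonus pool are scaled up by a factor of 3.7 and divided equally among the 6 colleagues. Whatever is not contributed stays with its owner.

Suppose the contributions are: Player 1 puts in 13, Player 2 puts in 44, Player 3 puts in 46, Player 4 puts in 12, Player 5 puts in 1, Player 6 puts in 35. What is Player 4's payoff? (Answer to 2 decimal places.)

131.12 dollars

Total contributed: 13 + 44 + 46 + 12 + 1 + 35 = 151.
Each receives 3.7 × 151 / 6 = 93.12 from the bonus pool.
Player 4 keeps 50 − 12 = 38, so Player 4's payoff is 38 + 93.12 = 131.12.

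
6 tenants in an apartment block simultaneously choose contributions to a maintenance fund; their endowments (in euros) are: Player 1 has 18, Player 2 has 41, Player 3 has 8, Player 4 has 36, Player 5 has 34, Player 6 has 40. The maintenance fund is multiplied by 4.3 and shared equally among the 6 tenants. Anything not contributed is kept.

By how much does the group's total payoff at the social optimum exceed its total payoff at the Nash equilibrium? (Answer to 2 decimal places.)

The private return per contributed unit is 4.3/6 = 0.7167 < 1 for every player regardless of endowment, so the Nash equilibrium is zero contribution and the group total is Σ E_j = 18 + 41 + 8 + 36 + 34 + 40 = 177.
Each contributed unit returns 4.300 to the group, so the social optimum is full contribution by everyone: group total = 4.300 × 177 = 761.10.
Efficiency loss = (4.300 − 1) × 177 = 584.10.

584.10 euros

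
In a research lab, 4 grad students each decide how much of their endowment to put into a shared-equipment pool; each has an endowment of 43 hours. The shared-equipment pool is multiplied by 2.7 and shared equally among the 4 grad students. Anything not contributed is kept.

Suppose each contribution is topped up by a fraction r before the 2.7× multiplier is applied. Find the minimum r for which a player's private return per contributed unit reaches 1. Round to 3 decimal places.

With matching at rate r, one contributed unit becomes (1 + r) in the shared-equipment pool and returns 2.7 × (1 + r) / 4 to the contributor.
Setting this equal to 1: 1 + r = 4/2.7 = 1.4815.
So the minimum matching rate is r = 1.4815 − 1 = 0.481.

0.481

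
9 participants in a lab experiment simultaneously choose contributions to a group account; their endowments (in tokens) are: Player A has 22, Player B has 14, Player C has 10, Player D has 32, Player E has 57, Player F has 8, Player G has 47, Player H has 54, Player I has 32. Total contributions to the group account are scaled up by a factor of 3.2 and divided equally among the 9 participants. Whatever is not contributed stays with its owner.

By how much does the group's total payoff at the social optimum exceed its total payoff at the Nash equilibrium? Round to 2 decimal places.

607.20 tokens

The private return per contributed unit is 3.2/9 = 0.3556 < 1 for every player regardless of endowment, so the Nash equilibrium is zero contribution and the group total is Σ E_j = 22 + 14 + 10 + 32 + 57 + 8 + 47 + 54 + 32 = 276.
Each contributed unit returns 3.200 to the group, so the social optimum is full contribution by everyone: group total = 3.200 × 276 = 883.20.
Efficiency loss = (3.200 − 1) × 276 = 607.20.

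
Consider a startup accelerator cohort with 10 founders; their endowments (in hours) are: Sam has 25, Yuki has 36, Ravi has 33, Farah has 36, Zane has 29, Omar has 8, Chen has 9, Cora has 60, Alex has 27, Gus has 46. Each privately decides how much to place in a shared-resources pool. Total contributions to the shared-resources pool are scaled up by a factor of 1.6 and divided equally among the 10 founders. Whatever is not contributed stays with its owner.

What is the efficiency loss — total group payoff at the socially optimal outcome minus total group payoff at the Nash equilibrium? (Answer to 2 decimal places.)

The private return per contributed unit is 1.6/10 = 0.1600 < 1 for every player regardless of endowment, so the Nash equilibrium is zero contribution and the group total is Σ E_j = 25 + 36 + 33 + 36 + 29 + 8 + 9 + 60 + 27 + 46 = 309.
Each contributed unit returns 1.600 to the group, so the social optimum is full contribution by everyone: group total = 1.600 × 309 = 494.40.
Efficiency loss = (1.600 − 1) × 309 = 185.40.

185.40 hours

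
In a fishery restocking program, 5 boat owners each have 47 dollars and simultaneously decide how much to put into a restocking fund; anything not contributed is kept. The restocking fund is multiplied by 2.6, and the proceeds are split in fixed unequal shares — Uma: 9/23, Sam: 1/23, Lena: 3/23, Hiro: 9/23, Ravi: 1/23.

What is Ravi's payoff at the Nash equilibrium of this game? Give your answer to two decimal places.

A player with share s gets back 2.6·s per unit contributed, so full contribution is dominant for anyone with s > 1/2.6 = 0.3846 and zero contribution is dominant for anyone below.
Uma and Hiro clear that bar, contributing 47 each; the remaining 3 contribute 0. Total contributed: 94.
Ravi keeps 47 and receives 2.6 × 94 × 1/23 = 10.63 from the restocking fund, for a payoff of 57.63.

57.63 dollars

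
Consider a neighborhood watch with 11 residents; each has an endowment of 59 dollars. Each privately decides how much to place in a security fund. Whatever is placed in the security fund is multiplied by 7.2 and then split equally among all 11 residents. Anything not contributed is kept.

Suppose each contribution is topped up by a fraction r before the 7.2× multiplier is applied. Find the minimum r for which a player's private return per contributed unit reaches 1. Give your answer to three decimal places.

With matching at rate r, one contributed unit becomes (1 + r) in the security fund and returns 7.2 × (1 + r) / 11 to the contributor.
Setting this equal to 1: 1 + r = 11/7.2 = 1.5278.
So the minimum matching rate is r = 1.5278 − 1 = 0.528.

0.528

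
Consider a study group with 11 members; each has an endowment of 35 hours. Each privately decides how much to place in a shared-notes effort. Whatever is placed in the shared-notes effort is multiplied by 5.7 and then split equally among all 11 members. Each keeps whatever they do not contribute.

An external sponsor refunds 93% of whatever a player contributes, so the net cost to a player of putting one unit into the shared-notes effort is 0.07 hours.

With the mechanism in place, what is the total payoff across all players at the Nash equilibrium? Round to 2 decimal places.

2552.55 hours

Under the mechanism each unit contributed yields (5.7/11) / 0.07 = 7.4026 back to its contributor per unit of net cost, which exceeds 1, making full contribution the dominant choice for everyone.
At the Nash equilibrium everyone contributes 35. Group total payoff = 11 × (35 × 0.93 + 5.7 × 35) = 2552.55.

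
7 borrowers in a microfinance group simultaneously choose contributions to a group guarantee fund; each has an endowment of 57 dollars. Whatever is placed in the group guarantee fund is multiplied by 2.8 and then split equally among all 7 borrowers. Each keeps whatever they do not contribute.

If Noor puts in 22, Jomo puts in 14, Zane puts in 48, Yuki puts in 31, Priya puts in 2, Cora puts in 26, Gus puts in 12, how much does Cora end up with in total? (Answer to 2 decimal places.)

Total contributed: 22 + 14 + 48 + 31 + 2 + 26 + 12 = 155.
Each receives 2.8 × 155 / 7 = 62.00 from the group guarantee fund.
Cora keeps 57 − 26 = 31, so Cora's payoff is 31 + 62.00 = 93.00.

93.00 dollars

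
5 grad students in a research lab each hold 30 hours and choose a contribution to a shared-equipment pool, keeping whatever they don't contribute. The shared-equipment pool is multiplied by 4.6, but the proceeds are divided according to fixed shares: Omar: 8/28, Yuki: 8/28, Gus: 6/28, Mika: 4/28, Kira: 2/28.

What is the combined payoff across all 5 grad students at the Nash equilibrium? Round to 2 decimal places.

366.00 hours

A player with share s gets back 4.6·s per unit contributed, so full contribution is dominant for anyone with s > 1/4.6 = 0.2174 and zero contribution is dominant for anyone below.
Omar and Yuki are above the threshold, contributing 30 each; the remaining 3 contribute 0. Total contributed: 60.
The shared-equipment pool pays out 4.6 × 60 = 276.00 in total (split across the unequal shares, but the aggregate is all that matters for the group sum).
The 3 free-riders keep 30 each, adding 90. Group total = 90 + 276.00 = 366.00.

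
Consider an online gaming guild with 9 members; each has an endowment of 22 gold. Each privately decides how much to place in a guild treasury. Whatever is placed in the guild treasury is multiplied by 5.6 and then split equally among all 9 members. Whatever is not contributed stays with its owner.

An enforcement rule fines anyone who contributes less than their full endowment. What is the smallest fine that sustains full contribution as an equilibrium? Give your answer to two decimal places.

Given the others contribute fully, the best deviation is to contribute 0 (any partial contribution still incurs the fine and gives up units whose private return 0.6222 is below 1).
Deviating from 22 to 0 saves 22 gold but forfeits the deviator's share of the drop in the guild treasury: 5.6/9 × 22 = 13.69.
So the deviation gain is 22 − 13.69 = 8.31, and the fine must be at least 8.31 gold to wipe it out.

8.31 gold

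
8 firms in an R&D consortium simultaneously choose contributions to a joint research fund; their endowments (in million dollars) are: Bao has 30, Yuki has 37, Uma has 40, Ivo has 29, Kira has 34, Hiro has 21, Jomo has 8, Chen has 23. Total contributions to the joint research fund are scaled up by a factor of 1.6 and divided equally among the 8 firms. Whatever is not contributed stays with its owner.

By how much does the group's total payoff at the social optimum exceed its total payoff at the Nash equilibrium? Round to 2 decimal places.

133.20 million dollars

The private return per contributed unit is 1.6/8 = 0.2000 < 1 for every player regardless of endowment, so the Nash equilibrium is zero contribution and the group total is Σ E_j = 30 + 37 + 40 + 29 + 34 + 21 + 8 + 23 = 222.
Each contributed unit returns 1.600 to the group, so the social optimum is full contribution by everyone: group total = 1.600 × 222 = 355.20.
Efficiency loss = (1.600 − 1) × 222 = 133.20.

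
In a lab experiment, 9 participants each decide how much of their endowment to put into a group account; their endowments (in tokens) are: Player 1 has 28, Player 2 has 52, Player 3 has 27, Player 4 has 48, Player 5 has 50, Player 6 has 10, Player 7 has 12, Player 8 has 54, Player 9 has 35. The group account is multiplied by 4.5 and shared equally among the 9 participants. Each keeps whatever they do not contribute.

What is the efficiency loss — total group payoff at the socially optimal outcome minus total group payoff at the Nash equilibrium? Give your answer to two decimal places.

1106.00 tokens

The private return per contributed unit is 4.5/9 = 0.5000 < 1 for every player regardless of endowment, so the Nash equilibrium is zero contribution and the group total is Σ E_j = 28 + 52 + 27 + 48 + 50 + 10 + 12 + 54 + 35 = 316.
Each contributed unit returns 4.500 to the group, so the social optimum is full contribution by everyone: group total = 4.500 × 316 = 1422.00.
Efficiency loss = (4.500 − 1) × 316 = 1106.00.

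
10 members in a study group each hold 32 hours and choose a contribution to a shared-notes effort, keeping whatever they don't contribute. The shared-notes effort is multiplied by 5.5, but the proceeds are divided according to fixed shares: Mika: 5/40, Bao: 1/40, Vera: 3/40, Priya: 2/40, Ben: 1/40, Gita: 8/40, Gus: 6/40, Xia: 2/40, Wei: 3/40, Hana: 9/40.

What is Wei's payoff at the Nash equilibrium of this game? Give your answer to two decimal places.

Player j's private return per contributed unit is 5.5 × (j's share). Contributing is weakly dominant for j when that share is at least 1/5.5 = 0.1818, and contributing 0 is dominant otherwise.
Gita and Hana clear that bar, contributing 32 each; the remaining 8 contribute 0. Total contributed: 64.
Wei keeps 32 and receives 5.5 × 64 × 3/40 = 26.40 from the shared-notes effort, for a payoff of 58.40.

58.40 hours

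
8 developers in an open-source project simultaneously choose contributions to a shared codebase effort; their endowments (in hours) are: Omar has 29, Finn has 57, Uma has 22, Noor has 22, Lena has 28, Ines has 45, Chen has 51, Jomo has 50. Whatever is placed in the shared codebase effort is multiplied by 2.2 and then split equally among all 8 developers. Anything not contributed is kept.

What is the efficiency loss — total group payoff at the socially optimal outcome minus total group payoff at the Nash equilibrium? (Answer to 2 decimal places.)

364.80 hours

The private return per contributed unit is 2.2/8 = 0.2750 < 1 for every player regardless of endowment, so the Nash equilibrium is zero contribution and the group total is Σ E_j = 29 + 57 + 22 + 22 + 28 + 45 + 51 + 50 = 304.
Each contributed unit returns 2.200 to the group, so the social optimum is full contribution by everyone: group total = 2.200 × 304 = 668.80.
Efficiency loss = (2.200 − 1) × 304 = 364.80.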